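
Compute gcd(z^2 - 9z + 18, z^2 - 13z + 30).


Factor each:
  z^2 - 9z + 18 = (z - 3)(z - 6)
  z^2 - 13z + 30 = (z - 3)(z - 10)
Common monic factor: z - 3


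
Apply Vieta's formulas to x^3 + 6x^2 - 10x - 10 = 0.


Monic cubic x^3+bx^2+cx+d=0: sum=-b, pairwise sum=c, product=-d.
b=6, c=-10, d=-10
r1+r2+r3 = -6
r1r2+r1r3+r2r3 = -10
r1r2r3 = 10


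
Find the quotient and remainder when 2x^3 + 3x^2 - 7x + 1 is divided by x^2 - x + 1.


(2x^3 + 3x^2 - 7x + 1) / (x^2 - x + 1)
Step 1: 2x * (x^2 - x + 1) = 2x^3 - 2x^2 + 2x; subtract.
Step 2: 5 * (x^2 - x + 1) = 5x^2 - 5x + 5; subtract.
Quotient: 2x + 5, Remainder: -4x - 4


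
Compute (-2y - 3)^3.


Expand (-2y - 3)^3 by repeated multiplication:
  (-2y - 3)^2 = 4y^2 + 12y + 9
= -8y^3 - 36y^2 - 54y - 27


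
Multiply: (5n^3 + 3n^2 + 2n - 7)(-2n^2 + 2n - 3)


Distribute each term of the first polynomial:
  (5n^3)(-2n^2 + 2n - 3) = -10n^5 + 10n^4 - 15n^3
  (3n^2)(-2n^2 + 2n - 3) = -6n^4 + 6n^3 - 9n^2
  (2n)(-2n^2 + 2n - 3) = -4n^3 + 4n^2 - 6n
  (-7)(-2n^2 + 2n - 3) = 14n^2 - 14n + 21
Sum: -10n^5 + 4n^4 - 13n^3 + 9n^2 - 20n + 21


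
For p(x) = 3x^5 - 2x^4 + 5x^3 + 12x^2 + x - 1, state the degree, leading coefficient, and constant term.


Highest power of x is 5, with coefficient 3. Constant term is -1.
Degree = 5, leading coefficient = 3, constant term = -1


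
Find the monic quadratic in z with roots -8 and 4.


p(z) = (z + 8)(z - 4)
Expand: z^2 + 4z - 32


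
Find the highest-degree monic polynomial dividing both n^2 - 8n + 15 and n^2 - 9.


Factor each:
  n^2 - 8n + 15 = (n - 3)(n - 5)
  n^2 - 9 = (n - 3)(n + 3)
Common monic factor: n - 3


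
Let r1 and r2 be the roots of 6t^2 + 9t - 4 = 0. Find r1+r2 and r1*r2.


For at^2+bt+c=0: sum = -b/a, product = c/a.
a=6, b=9, c=-4
Sum = -(9)/6 = -3/2
Product = (-4)/6 = -2/3


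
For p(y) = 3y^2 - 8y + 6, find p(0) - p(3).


p(0) = 6
p(3) = 9
p(0) - p(3) = 6 - 9 = -3


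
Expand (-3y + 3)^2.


Expand (-3y + 3)^2 by repeated multiplication:
= 9y^2 - 18y + 9


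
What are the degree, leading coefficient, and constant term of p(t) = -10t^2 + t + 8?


Highest power of t is 2, with coefficient -10. Constant term is 8.
Degree = 2, leading coefficient = -10, constant term = 8


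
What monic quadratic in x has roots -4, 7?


p(x) = (x + 4)(x - 7)
Expand: x^2 - 3x - 28


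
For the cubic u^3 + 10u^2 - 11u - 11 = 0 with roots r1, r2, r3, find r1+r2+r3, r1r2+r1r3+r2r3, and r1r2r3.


Monic cubic u^3+bu^2+cu+d=0: sum=-b, pairwise sum=c, product=-d.
b=10, c=-11, d=-11
r1+r2+r3 = -10
r1r2+r1r3+r2r3 = -11
r1r2r3 = 11


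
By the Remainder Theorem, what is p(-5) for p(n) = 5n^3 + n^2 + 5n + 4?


By the Remainder Theorem, the remainder equals p(-5):
  5*(-5)^3 = -625
  1*(-5)^2 = 25
  5*(-5)^1 = -25
  constant: 4
Sum: -625 + 25 - 25 + 4 = -621


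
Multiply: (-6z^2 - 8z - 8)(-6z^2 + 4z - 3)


Distribute each term of the first polynomial:
  (-6z^2)(-6z^2 + 4z - 3) = 36z^4 - 24z^3 + 18z^2
  (-8z)(-6z^2 + 4z - 3) = 48z^3 - 32z^2 + 24z
  (-8)(-6z^2 + 4z - 3) = 48z^2 - 32z + 24
Sum: 36z^4 + 24z^3 + 34z^2 - 8z + 24


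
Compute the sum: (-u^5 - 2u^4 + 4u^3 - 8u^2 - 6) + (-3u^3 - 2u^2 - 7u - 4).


Align terms by degree and add:
  -u^5 - 2u^4 + 4u^3 - 8u^2 - 6
  -3u^3 - 2u^2 - 7u - 4
= -u^5 - 2u^4 + u^3 - 10u^2 - 7u - 10


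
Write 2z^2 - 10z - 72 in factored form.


Roots satisfy r1 + r2 = -b/a = 5 and r1*r2 = c/a = -36.
So r1 = -4, r2 = 9.
2z^2 - 10z - 72 = 2(z - r1)(z - r2) = 2(z + 4)(z - 9)


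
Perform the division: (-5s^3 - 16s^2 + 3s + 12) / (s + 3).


(-5s^3 - 16s^2 + 3s + 12) / (s + 3)
Step 1: -5s^2 * (s + 3) = -5s^3 - 15s^2; subtract.
Step 2: -s * (s + 3) = -s^2 - 3s; subtract.
Step 3: 6 * (s + 3) = 6s + 18; subtract.
Quotient: -5s^2 - s + 6, Remainder: -6


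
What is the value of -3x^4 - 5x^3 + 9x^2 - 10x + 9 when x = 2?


Using direct substitution:
  -3 * (2)^4 = -48
  -5 * (2)^3 = -40
  9 * (2)^2 = 36
  -10 * (2)^1 = -20
  constant: 9
Sum = -48 - 40 + 36 - 20 + 9 = -63


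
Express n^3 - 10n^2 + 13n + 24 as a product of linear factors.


Try integer roots (divisors of 24). n=-1: p(-1)=0.
Divide out (n + 1): quotient is n^2 - 11n + 24.
Factor the quadratic: (n - 3)(n - 8)
Result: (n + 1)(n - 3)(n - 8)


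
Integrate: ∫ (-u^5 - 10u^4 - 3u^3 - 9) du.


Reverse power rule on each term:
  ∫ -u^5 du = -(1/6)u^6
  ∫ -10u^4 du = -2u^5
  ∫ -3u^3 du = -(3/4)u^4
  ∫ -9 du = -9u
F(u) = -(1/6)u^6 - 2u^5 - (3/4)u^4 - 9u + C


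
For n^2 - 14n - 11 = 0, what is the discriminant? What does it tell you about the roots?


D = b^2 - 4ac = (-14)^2 - 4(1)(-11) = 196 + 44 = 240
Since D > 0: two distinct irrational roots


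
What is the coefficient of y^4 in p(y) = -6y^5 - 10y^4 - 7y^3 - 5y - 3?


Read off the coefficient of y^4: -10


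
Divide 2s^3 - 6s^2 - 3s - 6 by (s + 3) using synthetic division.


Synthetic division with c = -3. Coefficients: 2, -6, -3, -6
Bring down 2.
  2 * -3 = -6; -6 - 6 = -12
  -12 * -3 = 36; 36 - 3 = 33
  33 * -3 = -99; -99 - 6 = -105
Quotient: 2s^2 - 12s + 33, Remainder: -105


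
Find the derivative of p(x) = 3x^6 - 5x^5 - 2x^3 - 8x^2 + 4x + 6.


Apply the power rule term by term:
  d/dx(3x^6) = 18x^5
  d/dx(-5x^5) = -25x^4
  d/dx(-2x^3) = -6x^2
  d/dx(-8x^2) = -16x
  d/dx(4x) = 4
  d/dx(6) = 0
p'(x) = 18x^5 - 25x^4 - 6x^2 - 16x + 4


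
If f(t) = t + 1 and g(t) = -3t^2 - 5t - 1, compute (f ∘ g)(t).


Substitute g(t) into f:
f(g(t)) = 1*(-3t^2 - 5t - 1) + 1
Expand and combine: -3t^2 - 5t


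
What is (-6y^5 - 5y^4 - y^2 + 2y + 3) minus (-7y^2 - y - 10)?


Distribute the minus sign:
  (-6y^5 - 5y^4 - y^2 + 2y + 3)
- (-7y^2 - y - 10)
Negate second polynomial: 7y^2 + y + 10
Add: -6y^5 - 5y^4 + 6y^2 + 3y + 13


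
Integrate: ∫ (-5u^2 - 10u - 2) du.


Reverse power rule on each term:
  ∫ -5u^2 du = -(5/3)u^3
  ∫ -10u du = -5u^2
  ∫ -2 du = -2u
F(u) = -(5/3)u^3 - 5u^2 - 2u + C


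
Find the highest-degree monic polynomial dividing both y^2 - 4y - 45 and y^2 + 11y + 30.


Factor each:
  y^2 - 4y - 45 = (y + 5)(y - 9)
  y^2 + 11y + 30 = (y + 5)(y + 6)
Common monic factor: y + 5


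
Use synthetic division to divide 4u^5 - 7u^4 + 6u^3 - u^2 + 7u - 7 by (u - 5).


Synthetic division with c = 5. Coefficients: 4, -7, 6, -1, 7, -7
Bring down 4.
  4 * 5 = 20; 20 - 7 = 13
  13 * 5 = 65; 65 + 6 = 71
  71 * 5 = 355; 355 - 1 = 354
  354 * 5 = 1770; 1770 + 7 = 1777
  1777 * 5 = 8885; 8885 - 7 = 8878
Quotient: 4u^4 + 13u^3 + 71u^2 + 354u + 1777, Remainder: 8878


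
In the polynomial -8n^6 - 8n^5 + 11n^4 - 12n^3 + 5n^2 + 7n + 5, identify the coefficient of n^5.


Read off the coefficient of n^5: -8


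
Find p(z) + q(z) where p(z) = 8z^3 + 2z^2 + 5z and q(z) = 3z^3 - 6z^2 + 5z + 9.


Align terms by degree and add:
  8z^3 + 2z^2 + 5z
+ 3z^3 - 6z^2 + 5z + 9
= 11z^3 - 4z^2 + 10z + 9


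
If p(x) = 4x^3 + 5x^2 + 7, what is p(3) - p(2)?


p(3) = 160
p(2) = 59
p(3) - p(2) = 160 - 59 = 101


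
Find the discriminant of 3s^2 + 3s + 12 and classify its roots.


D = b^2 - 4ac = (3)^2 - 4(3)(12) = 9 - 144 = -135
Since D < 0: two complex conjugate roots (no real roots)


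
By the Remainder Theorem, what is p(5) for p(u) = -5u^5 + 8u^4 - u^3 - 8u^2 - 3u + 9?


By the Remainder Theorem, the remainder equals p(5):
  -5*(5)^5 = -15625
  8*(5)^4 = 5000
  -1*(5)^3 = -125
  -8*(5)^2 = -200
  -3*(5)^1 = -15
  constant: 9
Sum: -15625 + 5000 - 125 - 200 - 15 + 9 = -10956


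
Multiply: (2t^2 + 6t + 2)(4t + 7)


Distribute each term of the first polynomial:
  (2t^2)(4t + 7) = 8t^3 + 14t^2
  (6t)(4t + 7) = 24t^2 + 42t
  (2)(4t + 7) = 8t + 14
Sum: 8t^3 + 38t^2 + 50t + 14


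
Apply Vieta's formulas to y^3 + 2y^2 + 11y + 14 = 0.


Monic cubic y^3+by^2+cy+d=0: sum=-b, pairwise sum=c, product=-d.
b=2, c=11, d=14
r1+r2+r3 = -2
r1r2+r1r3+r2r3 = 11
r1r2r3 = -14


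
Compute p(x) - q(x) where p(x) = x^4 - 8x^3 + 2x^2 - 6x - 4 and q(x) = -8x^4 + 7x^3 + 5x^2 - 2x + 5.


Distribute the minus sign:
  (x^4 - 8x^3 + 2x^2 - 6x - 4)
- (-8x^4 + 7x^3 + 5x^2 - 2x + 5)
Negate second polynomial: 8x^4 - 7x^3 - 5x^2 + 2x - 5
Add: 9x^4 - 15x^3 - 3x^2 - 4x - 9


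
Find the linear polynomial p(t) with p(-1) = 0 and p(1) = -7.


p(t) = mt + b. Using p(-1)=0, p(1)=-7:
m = (0 + 7)/(-1 - 1) = 7/-2 = -7/2
b = 0 - m*(-1) = 0 - 7/2 = -7/2
p(t) = -(7/2)t - (7/2)


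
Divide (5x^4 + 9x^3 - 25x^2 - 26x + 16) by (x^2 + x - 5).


(5x^4 + 9x^3 - 25x^2 - 26x + 16) / (x^2 + x - 5)
Step 1: 5x^2 * (x^2 + x - 5) = 5x^4 + 5x^3 - 25x^2; subtract.
Step 2: 4x * (x^2 + x - 5) = 4x^3 + 4x^2 - 20x; subtract.
Step 3: -4 * (x^2 + x - 5) = -4x^2 - 4x + 20; subtract.
Quotient: 5x^2 + 4x - 4, Remainder: -2x - 4


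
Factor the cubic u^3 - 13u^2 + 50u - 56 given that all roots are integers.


Try integer roots (divisors of -56). u=4: p(4)=0.
Divide out (u - 4): quotient is u^2 - 9u + 14.
Factor the quadratic: (u - 7)(u - 2)
Result: (u - 4)(u - 7)(u - 2)


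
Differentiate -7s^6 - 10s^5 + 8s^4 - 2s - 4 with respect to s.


Apply the power rule term by term:
  d/ds(-7s^6) = -42s^5
  d/ds(-10s^5) = -50s^4
  d/ds(8s^4) = 32s^3
  d/ds(-2s) = -2
  d/ds(-4) = 0
p'(s) = -42s^5 - 50s^4 + 32s^3 - 2


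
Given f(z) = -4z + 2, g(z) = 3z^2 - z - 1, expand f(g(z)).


Substitute g(z) into f:
f(g(z)) = -4*(3z^2 - z - 1) + 2
Expand and combine: -12z^2 + 4z + 6


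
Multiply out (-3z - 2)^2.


Expand (-3z - 2)^2 by repeated multiplication:
= 9z^2 + 12z + 4


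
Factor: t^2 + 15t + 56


Roots satisfy r1 + r2 = -b/a = -15 and r1*r2 = c/a = 56.
So r1 = -7, r2 = -8.
t^2 + 15t + 56 = (t - r1)(t - r2) = (t + 7)(t + 8)


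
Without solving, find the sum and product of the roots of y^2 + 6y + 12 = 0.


For ay^2+by+c=0: sum = -b/a, product = c/a.
a=1, b=6, c=12
Sum = -(6)/1 = -6
Product = (12)/1 = 12


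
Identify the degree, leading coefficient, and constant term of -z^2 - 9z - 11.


Highest power of z is 2, with coefficient -1. Constant term is -11.
Degree = 2, leading coefficient = -1, constant term = -11


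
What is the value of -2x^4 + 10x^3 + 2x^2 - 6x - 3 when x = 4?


Using direct substitution:
  -2 * (4)^4 = -512
  10 * (4)^3 = 640
  2 * (4)^2 = 32
  -6 * (4)^1 = -24
  constant: -3
Sum = -512 + 640 + 32 - 24 - 3 = 133


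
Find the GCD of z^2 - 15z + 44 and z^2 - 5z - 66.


Factor each:
  z^2 - 15z + 44 = (z - 11)(z - 4)
  z^2 - 5z - 66 = (z - 11)(z + 6)
Common monic factor: z - 11


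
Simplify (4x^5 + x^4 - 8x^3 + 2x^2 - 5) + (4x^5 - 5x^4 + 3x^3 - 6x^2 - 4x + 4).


Align terms by degree and add:
  4x^5 + x^4 - 8x^3 + 2x^2 - 5
+ 4x^5 - 5x^4 + 3x^3 - 6x^2 - 4x + 4
= 8x^5 - 4x^4 - 5x^3 - 4x^2 - 4x - 1


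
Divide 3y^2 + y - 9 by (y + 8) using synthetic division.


Synthetic division with c = -8. Coefficients: 3, 1, -9
Bring down 3.
  3 * -8 = -24; -24 + 1 = -23
  -23 * -8 = 184; 184 - 9 = 175
Quotient: 3y - 23, Remainder: 175


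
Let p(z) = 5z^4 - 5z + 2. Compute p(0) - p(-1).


p(0) = 2
p(-1) = 12
p(0) - p(-1) = 2 - 12 = -10


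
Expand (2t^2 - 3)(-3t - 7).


Distribute each term of the first polynomial:
  (2t^2)(-3t - 7) = -6t^3 - 14t^2
  (-3)(-3t - 7) = 9t + 21
Sum: -6t^3 - 14t^2 + 9t + 21


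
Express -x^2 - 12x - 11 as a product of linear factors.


Roots satisfy r1 + r2 = -b/a = -12 and r1*r2 = c/a = 11.
So r1 = -1, r2 = -11.
-x^2 - 12x - 11 = -(x - r1)(x - r2) = -(x + 1)(x + 11)


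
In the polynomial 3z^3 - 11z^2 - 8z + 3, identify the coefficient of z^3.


Read off the coefficient of z^3: 3


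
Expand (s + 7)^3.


Expand (s + 7)^3 by repeated multiplication:
  (s + 7)^2 = s^2 + 14s + 49
= s^3 + 21s^2 + 147s + 343


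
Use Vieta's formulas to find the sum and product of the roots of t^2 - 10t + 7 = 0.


For at^2+bt+c=0: sum = -b/a, product = c/a.
a=1, b=-10, c=7
Sum = -(-10)/1 = 10
Product = (7)/1 = 7


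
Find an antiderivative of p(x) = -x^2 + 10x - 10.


Reverse power rule on each term:
  ∫ -x^2 dx = -(1/3)x^3
  ∫ 10x dx = 5x^2
  ∫ -10 dx = -10x
F(x) = -(1/3)x^3 + 5x^2 - 10x + C


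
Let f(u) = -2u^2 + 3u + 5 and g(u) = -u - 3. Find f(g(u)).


Substitute g(u) into f:
f(g(u)) = -2*(-u - 3)^2 + 3*(-u - 3) + 5
(-u - 3)^2 = u^2 + 6u + 9
Expand and combine: -2u^2 - 15u - 22


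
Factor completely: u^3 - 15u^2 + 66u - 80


Try integer roots (divisors of -80). u=2: p(2)=0.
Divide out (u - 2): quotient is u^2 - 13u + 40.
Factor the quadratic: (u - 8)(u - 5)
Result: (u - 2)(u - 8)(u - 5)


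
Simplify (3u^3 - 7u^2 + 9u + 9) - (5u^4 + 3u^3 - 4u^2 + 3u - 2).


Distribute the minus sign:
  (3u^3 - 7u^2 + 9u + 9)
- (5u^4 + 3u^3 - 4u^2 + 3u - 2)
Negate second polynomial: -5u^4 - 3u^3 + 4u^2 - 3u + 2
Add: -5u^4 - 3u^2 + 6u + 11


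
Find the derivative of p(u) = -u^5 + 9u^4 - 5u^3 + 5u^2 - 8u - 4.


Apply the power rule term by term:
  d/du(-u^5) = -5u^4
  d/du(9u^4) = 36u^3
  d/du(-5u^3) = -15u^2
  d/du(5u^2) = 10u
  d/du(-8u) = -8
  d/du(-4) = 0
p'(u) = -5u^4 + 36u^3 - 15u^2 + 10u - 8


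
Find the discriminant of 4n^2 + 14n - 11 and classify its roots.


D = b^2 - 4ac = (14)^2 - 4(4)(-11) = 196 + 176 = 372
Since D > 0: two distinct irrational roots


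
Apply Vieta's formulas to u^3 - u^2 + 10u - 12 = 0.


Monic cubic u^3+bu^2+cu+d=0: sum=-b, pairwise sum=c, product=-d.
b=-1, c=10, d=-12
r1+r2+r3 = 1
r1r2+r1r3+r2r3 = 10
r1r2r3 = 12


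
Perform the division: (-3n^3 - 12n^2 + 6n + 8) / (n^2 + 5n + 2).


(-3n^3 - 12n^2 + 6n + 8) / (n^2 + 5n + 2)
Step 1: -3n * (n^2 + 5n + 2) = -3n^3 - 15n^2 - 6n; subtract.
Step 2: 3 * (n^2 + 5n + 2) = 3n^2 + 15n + 6; subtract.
Quotient: -3n + 3, Remainder: -3n + 2


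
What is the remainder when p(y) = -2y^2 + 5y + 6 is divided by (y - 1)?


By the Remainder Theorem, the remainder equals p(1):
  -2*(1)^2 = -2
  5*(1)^1 = 5
  constant: 6
Sum: -2 + 5 + 6 = 9


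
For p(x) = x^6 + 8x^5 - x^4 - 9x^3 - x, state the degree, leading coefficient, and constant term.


Highest power of x is 6, with coefficient 1. Constant term is 0.
Degree = 6, leading coefficient = 1, constant term = 0


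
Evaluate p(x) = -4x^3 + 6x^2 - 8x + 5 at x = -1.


Using direct substitution:
  -4 * (-1)^3 = 4
  6 * (-1)^2 = 6
  -8 * (-1)^1 = 8
  constant: 5
Sum = 4 + 6 + 8 + 5 = 23


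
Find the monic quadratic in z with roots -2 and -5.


p(z) = (z + 2)(z + 5)
Expand: z^2 + 7z + 10


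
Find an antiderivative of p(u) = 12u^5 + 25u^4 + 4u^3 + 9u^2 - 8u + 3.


Reverse power rule on each term:
  ∫ 12u^5 du = 2u^6
  ∫ 25u^4 du = 5u^5
  ∫ 4u^3 du = u^4
  ∫ 9u^2 du = 3u^3
  ∫ -8u du = -4u^2
  ∫ 3 du = 3u
F(u) = 2u^6 + 5u^5 + u^4 + 3u^3 - 4u^2 + 3u + C


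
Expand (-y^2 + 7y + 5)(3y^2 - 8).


Distribute each term of the first polynomial:
  (-y^2)(3y^2 - 8) = -3y^4 + 8y^2
  (7y)(3y^2 - 8) = 21y^3 - 56y
  (5)(3y^2 - 8) = 15y^2 - 40
Sum: -3y^4 + 21y^3 + 23y^2 - 56y - 40


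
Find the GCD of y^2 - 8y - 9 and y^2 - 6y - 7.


Factor each:
  y^2 - 8y - 9 = (y + 1)(y - 9)
  y^2 - 6y - 7 = (y + 1)(y - 7)
Common monic factor: y + 1


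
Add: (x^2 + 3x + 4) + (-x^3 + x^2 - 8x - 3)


Align terms by degree and add:
  x^2 + 3x + 4
  -x^3 + x^2 - 8x - 3
= -x^3 + 2x^2 - 5x + 1


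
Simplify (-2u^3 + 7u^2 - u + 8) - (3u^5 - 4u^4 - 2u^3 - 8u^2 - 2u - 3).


Distribute the minus sign:
  (-2u^3 + 7u^2 - u + 8)
- (3u^5 - 4u^4 - 2u^3 - 8u^2 - 2u - 3)
Negate second polynomial: -3u^5 + 4u^4 + 2u^3 + 8u^2 + 2u + 3
Add: -3u^5 + 4u^4 + 15u^2 + u + 11


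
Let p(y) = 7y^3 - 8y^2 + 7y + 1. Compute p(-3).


Using direct substitution:
  7 * (-3)^3 = -189
  -8 * (-3)^2 = -72
  7 * (-3)^1 = -21
  constant: 1
Sum = -189 - 72 - 21 + 1 = -281


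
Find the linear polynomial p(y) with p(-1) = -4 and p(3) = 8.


p(y) = my + b. Using p(-1)=-4, p(3)=8:
m = (-4 - 8)/(-1 - 3) = -12/-4 = 3
b = -4 - m*(-1) = -4 + 3 = -1
p(y) = 3y - 1


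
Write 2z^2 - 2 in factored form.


Roots satisfy r1 + r2 = -b/a = 0 and r1*r2 = c/a = -1.
So r1 = 1, r2 = -1.
2z^2 - 2 = 2(z - r1)(z - r2) = 2(z - 1)(z + 1)


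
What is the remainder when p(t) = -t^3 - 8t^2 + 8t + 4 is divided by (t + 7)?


By the Remainder Theorem, the remainder equals p(-7):
  -1*(-7)^3 = 343
  -8*(-7)^2 = -392
  8*(-7)^1 = -56
  constant: 4
Sum: 343 - 392 - 56 + 4 = -101


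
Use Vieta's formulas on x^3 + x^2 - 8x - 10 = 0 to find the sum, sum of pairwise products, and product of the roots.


Monic cubic x^3+bx^2+cx+d=0: sum=-b, pairwise sum=c, product=-d.
b=1, c=-8, d=-10
r1+r2+r3 = -1
r1r2+r1r3+r2r3 = -8
r1r2r3 = 10


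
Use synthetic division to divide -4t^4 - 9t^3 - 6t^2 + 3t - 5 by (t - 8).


Synthetic division with c = 8. Coefficients: -4, -9, -6, 3, -5
Bring down -4.
  -4 * 8 = -32; -32 - 9 = -41
  -41 * 8 = -328; -328 - 6 = -334
  -334 * 8 = -2672; -2672 + 3 = -2669
  -2669 * 8 = -21352; -21352 - 5 = -21357
Quotient: -4t^3 - 41t^2 - 334t - 2669, Remainder: -21357


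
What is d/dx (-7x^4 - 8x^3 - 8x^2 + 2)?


Apply the power rule term by term:
  d/dx(-7x^4) = -28x^3
  d/dx(-8x^3) = -24x^2
  d/dx(-8x^2) = -16x
  d/dx(2) = 0
p'(x) = -28x^3 - 24x^2 - 16x


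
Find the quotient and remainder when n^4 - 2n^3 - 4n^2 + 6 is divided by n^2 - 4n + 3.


(n^4 - 2n^3 - 4n^2 + 6) / (n^2 - 4n + 3)
Step 1: n^2 * (n^2 - 4n + 3) = n^4 - 4n^3 + 3n^2; subtract.
Step 2: 2n * (n^2 - 4n + 3) = 2n^3 - 8n^2 + 6n; subtract.
Step 3: 1 * (n^2 - 4n + 3) = n^2 - 4n + 3; subtract.
Quotient: n^2 + 2n + 1, Remainder: -2n + 3


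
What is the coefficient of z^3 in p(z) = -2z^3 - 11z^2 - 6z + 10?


Read off the coefficient of z^3: -2


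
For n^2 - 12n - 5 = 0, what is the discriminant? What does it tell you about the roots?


D = b^2 - 4ac = (-12)^2 - 4(1)(-5) = 144 + 20 = 164
Since D > 0: two distinct irrational roots


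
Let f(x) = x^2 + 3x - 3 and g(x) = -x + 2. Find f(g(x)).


Substitute g(x) into f:
f(g(x)) = 1*(-x + 2)^2 + 3*(-x + 2) + (-3)
(-x + 2)^2 = x^2 - 4x + 4
Expand and combine: x^2 - 7x + 7


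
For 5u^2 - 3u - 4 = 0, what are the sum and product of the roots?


For au^2+bu+c=0: sum = -b/a, product = c/a.
a=5, b=-3, c=-4
Sum = -(-3)/5 = 3/5
Product = (-4)/5 = -4/5


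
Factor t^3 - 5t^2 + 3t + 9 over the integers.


Try integer roots (divisors of 9). t=3: p(3)=0.
Divide out (t - 3): quotient is t^2 - 2t - 3.
Factor the quadratic: (t - 3)(t + 1)
Result: (t - 3)(t - 3)(t + 1)


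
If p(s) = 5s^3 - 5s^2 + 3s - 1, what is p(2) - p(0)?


p(2) = 25
p(0) = -1
p(2) - p(0) = 25 + 1 = 26


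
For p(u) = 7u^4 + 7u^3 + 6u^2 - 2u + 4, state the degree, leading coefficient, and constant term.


Highest power of u is 4, with coefficient 7. Constant term is 4.
Degree = 4, leading coefficient = 7, constant term = 4


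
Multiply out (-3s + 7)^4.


Expand (-3s + 7)^4 by repeated multiplication:
  (-3s + 7)^2 = 9s^2 - 42s + 49
  (-3s + 7)^3 = -27s^3 + 189s^2 - 441s + 343
= 81s^4 - 756s^3 + 2646s^2 - 4116s + 2401


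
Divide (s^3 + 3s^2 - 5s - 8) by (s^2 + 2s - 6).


(s^3 + 3s^2 - 5s - 8) / (s^2 + 2s - 6)
Step 1: s * (s^2 + 2s - 6) = s^3 + 2s^2 - 6s; subtract.
Step 2: 1 * (s^2 + 2s - 6) = s^2 + 2s - 6; subtract.
Quotient: s + 1, Remainder: -s - 2


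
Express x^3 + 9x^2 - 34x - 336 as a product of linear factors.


Try integer roots (divisors of -336). x=6: p(6)=0.
Divide out (x - 6): quotient is x^2 + 15x + 56.
Factor the quadratic: (x + 7)(x + 8)
Result: (x - 6)(x + 7)(x + 8)


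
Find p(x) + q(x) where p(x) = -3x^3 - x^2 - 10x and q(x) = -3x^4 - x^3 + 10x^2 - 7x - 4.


Align terms by degree and add:
  -3x^3 - x^2 - 10x
  -3x^4 - x^3 + 10x^2 - 7x - 4
= -3x^4 - 4x^3 + 9x^2 - 17x - 4


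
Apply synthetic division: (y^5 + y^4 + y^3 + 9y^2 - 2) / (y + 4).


Synthetic division with c = -4. Coefficients: 1, 1, 1, 9, 0, -2
Bring down 1.
  1 * -4 = -4; -4 + 1 = -3
  -3 * -4 = 12; 12 + 1 = 13
  13 * -4 = -52; -52 + 9 = -43
  -43 * -4 = 172; 172 + 0 = 172
  172 * -4 = -688; -688 - 2 = -690
Quotient: y^4 - 3y^3 + 13y^2 - 43y + 172, Remainder: -690


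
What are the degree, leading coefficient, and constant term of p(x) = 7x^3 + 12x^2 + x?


Highest power of x is 3, with coefficient 7. Constant term is 0.
Degree = 3, leading coefficient = 7, constant term = 0


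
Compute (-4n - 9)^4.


Expand (-4n - 9)^4 by repeated multiplication:
  (-4n - 9)^2 = 16n^2 + 72n + 81
  (-4n - 9)^3 = -64n^3 - 432n^2 - 972n - 729
= 256n^4 + 2304n^3 + 7776n^2 + 11664n + 6561


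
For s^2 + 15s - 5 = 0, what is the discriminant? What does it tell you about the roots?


D = b^2 - 4ac = (15)^2 - 4(1)(-5) = 225 + 20 = 245
Since D > 0: two distinct irrational roots


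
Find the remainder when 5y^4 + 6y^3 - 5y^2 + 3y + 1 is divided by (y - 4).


By the Remainder Theorem, the remainder equals p(4):
  5*(4)^4 = 1280
  6*(4)^3 = 384
  -5*(4)^2 = -80
  3*(4)^1 = 12
  constant: 1
Sum: 1280 + 384 - 80 + 12 + 1 = 1597


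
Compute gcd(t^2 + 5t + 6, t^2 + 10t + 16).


Factor each:
  t^2 + 5t + 6 = (t + 2)(t + 3)
  t^2 + 10t + 16 = (t + 2)(t + 8)
Common monic factor: t + 2


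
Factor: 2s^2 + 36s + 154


Roots satisfy r1 + r2 = -b/a = -18 and r1*r2 = c/a = 77.
So r1 = -7, r2 = -11.
2s^2 + 36s + 154 = 2(s - r1)(s - r2) = 2(s + 7)(s + 11)


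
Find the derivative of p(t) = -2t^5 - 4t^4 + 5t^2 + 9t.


Apply the power rule term by term:
  d/dt(-2t^5) = -10t^4
  d/dt(-4t^4) = -16t^3
  d/dt(5t^2) = 10t
  d/dt(9t) = 9
p'(t) = -10t^4 - 16t^3 + 10t + 9


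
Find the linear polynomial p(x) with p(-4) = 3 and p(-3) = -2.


p(x) = mx + b. Using p(-4)=3, p(-3)=-2:
m = (3 + 2)/(-4 + 3) = 5/-1 = -5
b = 3 - m*(-4) = 3 - 20 = -17
p(x) = -5x - 17


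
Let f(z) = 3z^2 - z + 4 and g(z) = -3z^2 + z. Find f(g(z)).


Substitute g(z) into f:
f(g(z)) = 3*(-3z^2 + z)^2 + (-1)*(-3z^2 + z) + 4
(-3z^2 + z)^2 = 9z^4 - 6z^3 + z^2
Expand and combine: 27z^4 - 18z^3 + 6z^2 - z + 4


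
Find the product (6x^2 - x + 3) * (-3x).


Distribute each term of the first polynomial:
  (6x^2)(-3x) = -18x^3
  (-x)(-3x) = 3x^2
  (3)(-3x) = -9x
Sum: -18x^3 + 3x^2 - 9x


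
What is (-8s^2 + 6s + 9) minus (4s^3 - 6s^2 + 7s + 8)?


Distribute the minus sign:
  (-8s^2 + 6s + 9)
- (4s^3 - 6s^2 + 7s + 8)
Negate second polynomial: -4s^3 + 6s^2 - 7s - 8
Add: -4s^3 - 2s^2 - s + 1


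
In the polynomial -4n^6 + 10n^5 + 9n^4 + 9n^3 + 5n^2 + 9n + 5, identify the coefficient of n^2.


Read off the coefficient of n^2: 5


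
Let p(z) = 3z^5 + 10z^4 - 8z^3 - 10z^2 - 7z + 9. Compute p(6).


Using direct substitution:
  3 * (6)^5 = 23328
  10 * (6)^4 = 12960
  -8 * (6)^3 = -1728
  -10 * (6)^2 = -360
  -7 * (6)^1 = -42
  constant: 9
Sum = 23328 + 12960 - 1728 - 360 - 42 + 9 = 34167


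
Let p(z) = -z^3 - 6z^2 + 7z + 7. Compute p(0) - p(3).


p(0) = 7
p(3) = -53
p(0) - p(3) = 7 + 53 = 60


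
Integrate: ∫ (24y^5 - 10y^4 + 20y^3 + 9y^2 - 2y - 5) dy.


Reverse power rule on each term:
  ∫ 24y^5 dy = 4y^6
  ∫ -10y^4 dy = -2y^5
  ∫ 20y^3 dy = 5y^4
  ∫ 9y^2 dy = 3y^3
  ∫ -2y dy = -y^2
  ∫ -5 dy = -5y
F(y) = 4y^6 - 2y^5 + 5y^4 + 3y^3 - y^2 - 5y + C


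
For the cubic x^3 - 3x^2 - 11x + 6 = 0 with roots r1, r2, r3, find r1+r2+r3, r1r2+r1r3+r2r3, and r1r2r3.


Monic cubic x^3+bx^2+cx+d=0: sum=-b, pairwise sum=c, product=-d.
b=-3, c=-11, d=6
r1+r2+r3 = 3
r1r2+r1r3+r2r3 = -11
r1r2r3 = -6


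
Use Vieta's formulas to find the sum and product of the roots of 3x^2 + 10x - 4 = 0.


For ax^2+bx+c=0: sum = -b/a, product = c/a.
a=3, b=10, c=-4
Sum = -(10)/3 = -10/3
Product = (-4)/3 = -4/3


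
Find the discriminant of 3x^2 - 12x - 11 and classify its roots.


D = b^2 - 4ac = (-12)^2 - 4(3)(-11) = 144 + 132 = 276
Since D > 0: two distinct irrational roots


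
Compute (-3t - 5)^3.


Expand (-3t - 5)^3 by repeated multiplication:
  (-3t - 5)^2 = 9t^2 + 30t + 25
= -27t^3 - 135t^2 - 225t - 125


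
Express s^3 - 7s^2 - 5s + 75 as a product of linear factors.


Try integer roots (divisors of 75). s=5: p(5)=0.
Divide out (s - 5): quotient is s^2 - 2s - 15.
Factor the quadratic: (s - 5)(s + 3)
Result: (s - 5)(s - 5)(s + 3)


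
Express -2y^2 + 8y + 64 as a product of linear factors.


Roots satisfy r1 + r2 = -b/a = 4 and r1*r2 = c/a = -32.
So r1 = -4, r2 = 8.
-2y^2 + 8y + 64 = -2(y - r1)(y - r2) = -2(y + 4)(y - 8)


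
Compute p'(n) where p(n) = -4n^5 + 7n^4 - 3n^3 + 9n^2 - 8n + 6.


Apply the power rule term by term:
  d/dn(-4n^5) = -20n^4
  d/dn(7n^4) = 28n^3
  d/dn(-3n^3) = -9n^2
  d/dn(9n^2) = 18n
  d/dn(-8n) = -8
  d/dn(6) = 0
p'(n) = -20n^4 + 28n^3 - 9n^2 + 18n - 8


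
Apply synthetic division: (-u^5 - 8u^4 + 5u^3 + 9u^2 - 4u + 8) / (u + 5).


Synthetic division with c = -5. Coefficients: -1, -8, 5, 9, -4, 8
Bring down -1.
  -1 * -5 = 5; 5 - 8 = -3
  -3 * -5 = 15; 15 + 5 = 20
  20 * -5 = -100; -100 + 9 = -91
  -91 * -5 = 455; 455 - 4 = 451
  451 * -5 = -2255; -2255 + 8 = -2247
Quotient: -u^4 - 3u^3 + 20u^2 - 91u + 451, Remainder: -2247


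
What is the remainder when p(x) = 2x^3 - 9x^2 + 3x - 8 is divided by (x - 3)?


By the Remainder Theorem, the remainder equals p(3):
  2*(3)^3 = 54
  -9*(3)^2 = -81
  3*(3)^1 = 9
  constant: -8
Sum: 54 - 81 + 9 - 8 = -26


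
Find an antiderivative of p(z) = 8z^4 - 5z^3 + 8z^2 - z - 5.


Reverse power rule on each term:
  ∫ 8z^4 dz = (8/5)z^5
  ∫ -5z^3 dz = -(5/4)z^4
  ∫ 8z^2 dz = (8/3)z^3
  ∫ -z dz = -(1/2)z^2
  ∫ -5 dz = -5z
F(z) = (8/5)z^5 - (5/4)z^4 + (8/3)z^3 - (1/2)z^2 - 5z + C


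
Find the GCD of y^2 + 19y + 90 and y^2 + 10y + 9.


Factor each:
  y^2 + 19y + 90 = (y + 9)(y + 10)
  y^2 + 10y + 9 = (y + 9)(y + 1)
Common monic factor: y + 9


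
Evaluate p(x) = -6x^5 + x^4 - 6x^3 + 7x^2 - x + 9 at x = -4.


Using direct substitution:
  -6 * (-4)^5 = 6144
  1 * (-4)^4 = 256
  -6 * (-4)^3 = 384
  7 * (-4)^2 = 112
  -1 * (-4)^1 = 4
  constant: 9
Sum = 6144 + 256 + 384 + 112 + 4 + 9 = 6909


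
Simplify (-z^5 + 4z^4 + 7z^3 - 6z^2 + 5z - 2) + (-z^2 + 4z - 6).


Align terms by degree and add:
  -z^5 + 4z^4 + 7z^3 - 6z^2 + 5z - 2
  -z^2 + 4z - 6
= -z^5 + 4z^4 + 7z^3 - 7z^2 + 9z - 8


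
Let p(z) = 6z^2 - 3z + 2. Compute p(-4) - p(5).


p(-4) = 110
p(5) = 137
p(-4) - p(5) = 110 - 137 = -27


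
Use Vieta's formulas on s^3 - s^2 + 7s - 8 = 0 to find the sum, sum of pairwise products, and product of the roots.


Monic cubic s^3+bs^2+cs+d=0: sum=-b, pairwise sum=c, product=-d.
b=-1, c=7, d=-8
r1+r2+r3 = 1
r1r2+r1r3+r2r3 = 7
r1r2r3 = 8


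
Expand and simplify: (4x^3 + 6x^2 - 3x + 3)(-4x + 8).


Distribute each term of the first polynomial:
  (4x^3)(-4x + 8) = -16x^4 + 32x^3
  (6x^2)(-4x + 8) = -24x^3 + 48x^2
  (-3x)(-4x + 8) = 12x^2 - 24x
  (3)(-4x + 8) = -12x + 24
Sum: -16x^4 + 8x^3 + 60x^2 - 36x + 24


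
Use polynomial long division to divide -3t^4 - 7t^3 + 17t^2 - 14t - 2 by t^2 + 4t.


(-3t^4 - 7t^3 + 17t^2 - 14t - 2) / (t^2 + 4t)
Step 1: -3t^2 * (t^2 + 4t) = -3t^4 - 12t^3; subtract.
Step 2: 5t * (t^2 + 4t) = 5t^3 + 20t^2; subtract.
Step 3: -3 * (t^2 + 4t) = -3t^2 - 12t; subtract.
Quotient: -3t^2 + 5t - 3, Remainder: -2t - 2


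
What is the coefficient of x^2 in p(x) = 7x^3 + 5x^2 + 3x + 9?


Read off the coefficient of x^2: 5


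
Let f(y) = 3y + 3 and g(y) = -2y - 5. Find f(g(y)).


Substitute g(y) into f:
f(g(y)) = 3*(-2y - 5) + 3
Expand and combine: -6y - 12


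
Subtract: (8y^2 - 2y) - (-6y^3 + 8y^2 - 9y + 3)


Distribute the minus sign:
  (8y^2 - 2y)
- (-6y^3 + 8y^2 - 9y + 3)
Negate second polynomial: 6y^3 - 8y^2 + 9y - 3
Add: 6y^3 + 7y - 3


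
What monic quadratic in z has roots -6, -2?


p(z) = (z + 6)(z + 2)
Expand: z^2 + 8z + 12


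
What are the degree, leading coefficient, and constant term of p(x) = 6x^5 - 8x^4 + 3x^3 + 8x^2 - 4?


Highest power of x is 5, with coefficient 6. Constant term is -4.
Degree = 5, leading coefficient = 6, constant term = -4


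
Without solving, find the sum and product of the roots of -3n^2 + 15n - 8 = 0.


For an^2+bn+c=0: sum = -b/a, product = c/a.
a=-3, b=15, c=-8
Sum = -(15)/-3 = 5
Product = (-8)/-3 = 8/3


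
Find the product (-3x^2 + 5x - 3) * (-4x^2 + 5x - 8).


Distribute each term of the first polynomial:
  (-3x^2)(-4x^2 + 5x - 8) = 12x^4 - 15x^3 + 24x^2
  (5x)(-4x^2 + 5x - 8) = -20x^3 + 25x^2 - 40x
  (-3)(-4x^2 + 5x - 8) = 12x^2 - 15x + 24
Sum: 12x^4 - 35x^3 + 61x^2 - 55x + 24


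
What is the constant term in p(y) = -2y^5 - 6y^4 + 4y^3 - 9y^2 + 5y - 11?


Read off the constant term: -11


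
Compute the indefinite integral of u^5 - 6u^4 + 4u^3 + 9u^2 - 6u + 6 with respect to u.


Reverse power rule on each term:
  ∫ u^5 du = (1/6)u^6
  ∫ -6u^4 du = -(6/5)u^5
  ∫ 4u^3 du = u^4
  ∫ 9u^2 du = 3u^3
  ∫ -6u du = -3u^2
  ∫ 6 du = 6u
F(u) = (1/6)u^6 - (6/5)u^5 + u^4 + 3u^3 - 3u^2 + 6u + C


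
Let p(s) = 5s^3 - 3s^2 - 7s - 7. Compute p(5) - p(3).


p(5) = 508
p(3) = 80
p(5) - p(3) = 508 - 80 = 428


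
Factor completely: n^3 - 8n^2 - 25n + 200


Try integer roots (divisors of 200). n=-5: p(-5)=0.
Divide out (n + 5): quotient is n^2 - 13n + 40.
Factor the quadratic: (n - 8)(n - 5)
Result: (n + 5)(n - 8)(n - 5)


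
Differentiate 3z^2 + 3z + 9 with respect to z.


Apply the power rule term by term:
  d/dz(3z^2) = 6z
  d/dz(3z) = 3
  d/dz(9) = 0
p'(z) = 6z + 3


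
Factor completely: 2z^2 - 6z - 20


Roots satisfy r1 + r2 = -b/a = 3 and r1*r2 = c/a = -10.
So r1 = 5, r2 = -2.
2z^2 - 6z - 20 = 2(z - r1)(z - r2) = 2(z - 5)(z + 2)


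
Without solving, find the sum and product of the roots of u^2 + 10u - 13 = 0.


For au^2+bu+c=0: sum = -b/a, product = c/a.
a=1, b=10, c=-13
Sum = -(10)/1 = -10
Product = (-13)/1 = -13


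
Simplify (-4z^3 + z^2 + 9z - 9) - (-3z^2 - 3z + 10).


Distribute the minus sign:
  (-4z^3 + z^2 + 9z - 9)
- (-3z^2 - 3z + 10)
Negate second polynomial: 3z^2 + 3z - 10
Add: -4z^3 + 4z^2 + 12z - 19


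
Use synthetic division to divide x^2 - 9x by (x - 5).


Synthetic division with c = 5. Coefficients: 1, -9, 0
Bring down 1.
  1 * 5 = 5; 5 - 9 = -4
  -4 * 5 = -20; -20 + 0 = -20
Quotient: x - 4, Remainder: -20


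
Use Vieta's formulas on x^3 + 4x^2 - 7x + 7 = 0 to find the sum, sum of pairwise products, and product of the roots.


Monic cubic x^3+bx^2+cx+d=0: sum=-b, pairwise sum=c, product=-d.
b=4, c=-7, d=7
r1+r2+r3 = -4
r1r2+r1r3+r2r3 = -7
r1r2r3 = -7


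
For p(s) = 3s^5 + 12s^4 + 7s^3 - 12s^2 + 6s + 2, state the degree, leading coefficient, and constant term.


Highest power of s is 5, with coefficient 3. Constant term is 2.
Degree = 5, leading coefficient = 3, constant term = 2


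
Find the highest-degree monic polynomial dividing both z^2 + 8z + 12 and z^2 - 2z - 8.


Factor each:
  z^2 + 8z + 12 = (z + 2)(z + 6)
  z^2 - 2z - 8 = (z + 2)(z - 4)
Common monic factor: z + 2


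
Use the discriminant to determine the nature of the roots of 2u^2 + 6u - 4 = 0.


D = b^2 - 4ac = (6)^2 - 4(2)(-4) = 36 + 32 = 68
Since D > 0: two distinct irrational roots


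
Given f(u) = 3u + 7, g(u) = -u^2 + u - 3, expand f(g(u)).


Substitute g(u) into f:
f(g(u)) = 3*(-u^2 + u - 3) + 7
Expand and combine: -3u^2 + 3u - 2


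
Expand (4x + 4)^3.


Expand (4x + 4)^3 by repeated multiplication:
  (4x + 4)^2 = 16x^2 + 32x + 16
= 64x^3 + 192x^2 + 192x + 64


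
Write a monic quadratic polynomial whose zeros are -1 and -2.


p(y) = (y + 1)(y + 2)
Expand: y^2 + 3y + 2


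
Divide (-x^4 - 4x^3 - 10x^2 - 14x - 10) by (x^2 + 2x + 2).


(-x^4 - 4x^3 - 10x^2 - 14x - 10) / (x^2 + 2x + 2)
Step 1: -x^2 * (x^2 + 2x + 2) = -x^4 - 2x^3 - 2x^2; subtract.
Step 2: -2x * (x^2 + 2x + 2) = -2x^3 - 4x^2 - 4x; subtract.
Step 3: -4 * (x^2 + 2x + 2) = -4x^2 - 8x - 8; subtract.
Quotient: -x^2 - 2x - 4, Remainder: -2x - 2


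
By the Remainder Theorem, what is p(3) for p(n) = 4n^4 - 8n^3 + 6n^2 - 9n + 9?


By the Remainder Theorem, the remainder equals p(3):
  4*(3)^4 = 324
  -8*(3)^3 = -216
  6*(3)^2 = 54
  -9*(3)^1 = -27
  constant: 9
Sum: 324 - 216 + 54 - 27 + 9 = 144


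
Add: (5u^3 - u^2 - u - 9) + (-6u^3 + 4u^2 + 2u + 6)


Align terms by degree and add:
  5u^3 - u^2 - u - 9
  -6u^3 + 4u^2 + 2u + 6
= -u^3 + 3u^2 + u - 3


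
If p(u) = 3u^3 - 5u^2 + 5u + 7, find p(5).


Using direct substitution:
  3 * (5)^3 = 375
  -5 * (5)^2 = -125
  5 * (5)^1 = 25
  constant: 7
Sum = 375 - 125 + 25 + 7 = 282


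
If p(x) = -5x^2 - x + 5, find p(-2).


Using direct substitution:
  -5 * (-2)^2 = -20
  -1 * (-2)^1 = 2
  constant: 5
Sum = -20 + 2 + 5 = -13


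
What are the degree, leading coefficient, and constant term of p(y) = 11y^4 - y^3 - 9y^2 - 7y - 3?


Highest power of y is 4, with coefficient 11. Constant term is -3.
Degree = 4, leading coefficient = 11, constant term = -3


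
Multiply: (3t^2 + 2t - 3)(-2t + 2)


Distribute each term of the first polynomial:
  (3t^2)(-2t + 2) = -6t^3 + 6t^2
  (2t)(-2t + 2) = -4t^2 + 4t
  (-3)(-2t + 2) = 6t - 6
Sum: -6t^3 + 2t^2 + 10t - 6


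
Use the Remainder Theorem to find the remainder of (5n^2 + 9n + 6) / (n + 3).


By the Remainder Theorem, the remainder equals p(-3):
  5*(-3)^2 = 45
  9*(-3)^1 = -27
  constant: 6
Sum: 45 - 27 + 6 = 24


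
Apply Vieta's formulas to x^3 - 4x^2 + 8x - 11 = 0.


Monic cubic x^3+bx^2+cx+d=0: sum=-b, pairwise sum=c, product=-d.
b=-4, c=8, d=-11
r1+r2+r3 = 4
r1r2+r1r3+r2r3 = 8
r1r2r3 = 11


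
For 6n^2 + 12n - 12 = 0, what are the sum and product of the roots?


For an^2+bn+c=0: sum = -b/a, product = c/a.
a=6, b=12, c=-12
Sum = -(12)/6 = -2
Product = (-12)/6 = -2


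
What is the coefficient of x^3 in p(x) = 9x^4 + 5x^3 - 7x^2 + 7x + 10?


Read off the coefficient of x^3: 5


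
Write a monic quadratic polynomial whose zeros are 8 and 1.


p(u) = (u - 8)(u - 1)
Expand: u^2 - 9u + 8


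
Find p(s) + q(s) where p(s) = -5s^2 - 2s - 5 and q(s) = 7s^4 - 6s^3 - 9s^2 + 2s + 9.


Align terms by degree and add:
  -5s^2 - 2s - 5
+ 7s^4 - 6s^3 - 9s^2 + 2s + 9
= 7s^4 - 6s^3 - 14s^2 + 4


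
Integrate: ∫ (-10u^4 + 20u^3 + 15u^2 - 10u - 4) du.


Reverse power rule on each term:
  ∫ -10u^4 du = -2u^5
  ∫ 20u^3 du = 5u^4
  ∫ 15u^2 du = 5u^3
  ∫ -10u du = -5u^2
  ∫ -4 du = -4u
F(u) = -2u^5 + 5u^4 + 5u^3 - 5u^2 - 4u + C


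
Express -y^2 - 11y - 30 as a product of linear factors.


Roots satisfy r1 + r2 = -b/a = -11 and r1*r2 = c/a = 30.
So r1 = -6, r2 = -5.
-y^2 - 11y - 30 = -(y - r1)(y - r2) = -(y + 6)(y + 5)


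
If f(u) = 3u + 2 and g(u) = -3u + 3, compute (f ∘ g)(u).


Substitute g(u) into f:
f(g(u)) = 3*(-3u + 3) + 2
Expand and combine: -9u + 11


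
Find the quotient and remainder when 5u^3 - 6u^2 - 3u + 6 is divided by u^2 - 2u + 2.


(5u^3 - 6u^2 - 3u + 6) / (u^2 - 2u + 2)
Step 1: 5u * (u^2 - 2u + 2) = 5u^3 - 10u^2 + 10u; subtract.
Step 2: 4 * (u^2 - 2u + 2) = 4u^2 - 8u + 8; subtract.
Quotient: 5u + 4, Remainder: -5u - 2


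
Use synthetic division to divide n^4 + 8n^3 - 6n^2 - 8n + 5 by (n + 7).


Synthetic division with c = -7. Coefficients: 1, 8, -6, -8, 5
Bring down 1.
  1 * -7 = -7; -7 + 8 = 1
  1 * -7 = -7; -7 - 6 = -13
  -13 * -7 = 91; 91 - 8 = 83
  83 * -7 = -581; -581 + 5 = -576
Quotient: n^3 + n^2 - 13n + 83, Remainder: -576


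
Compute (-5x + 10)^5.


Expand (-5x + 10)^5 by repeated multiplication:
  (-5x + 10)^2 = 25x^2 - 100x + 100
  (-5x + 10)^3 = -125x^3 + 750x^2 - 1500x + 1000
  (-5x + 10)^4 = 625x^4 - 5000x^3 + 15000x^2 - 20000x + 10000
= -3125x^5 + 31250x^4 - 125000x^3 + 250000x^2 - 250000x + 100000


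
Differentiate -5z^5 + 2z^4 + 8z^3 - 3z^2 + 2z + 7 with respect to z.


Apply the power rule term by term:
  d/dz(-5z^5) = -25z^4
  d/dz(2z^4) = 8z^3
  d/dz(8z^3) = 24z^2
  d/dz(-3z^2) = -6z
  d/dz(2z) = 2
  d/dz(7) = 0
p'(z) = -25z^4 + 8z^3 + 24z^2 - 6z + 2


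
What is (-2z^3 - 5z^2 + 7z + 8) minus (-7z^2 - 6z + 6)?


Distribute the minus sign:
  (-2z^3 - 5z^2 + 7z + 8)
- (-7z^2 - 6z + 6)
Negate second polynomial: 7z^2 + 6z - 6
Add: -2z^3 + 2z^2 + 13z + 2


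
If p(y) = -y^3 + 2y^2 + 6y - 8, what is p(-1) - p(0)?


p(-1) = -11
p(0) = -8
p(-1) - p(0) = -11 + 8 = -3


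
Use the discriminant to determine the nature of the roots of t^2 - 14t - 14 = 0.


D = b^2 - 4ac = (-14)^2 - 4(1)(-14) = 196 + 56 = 252
Since D > 0: two distinct irrational roots


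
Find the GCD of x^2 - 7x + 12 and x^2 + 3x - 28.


Factor each:
  x^2 - 7x + 12 = (x - 4)(x - 3)
  x^2 + 3x - 28 = (x - 4)(x + 7)
Common monic factor: x - 4


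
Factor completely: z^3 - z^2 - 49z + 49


Try integer roots (divisors of 49). z=-7: p(-7)=0.
Divide out (z + 7): quotient is z^2 - 8z + 7.
Factor the quadratic: (z - 7)(z - 1)
Result: (z + 7)(z - 7)(z - 1)


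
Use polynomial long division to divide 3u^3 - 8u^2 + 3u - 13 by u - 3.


(3u^3 - 8u^2 + 3u - 13) / (u - 3)
Step 1: 3u^2 * (u - 3) = 3u^3 - 9u^2; subtract.
Step 2: u * (u - 3) = u^2 - 3u; subtract.
Step 3: 6 * (u - 3) = 6u - 18; subtract.
Quotient: 3u^2 + u + 6, Remainder: 5


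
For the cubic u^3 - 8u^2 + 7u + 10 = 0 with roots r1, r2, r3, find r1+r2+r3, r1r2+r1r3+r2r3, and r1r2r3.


Monic cubic u^3+bu^2+cu+d=0: sum=-b, pairwise sum=c, product=-d.
b=-8, c=7, d=10
r1+r2+r3 = 8
r1r2+r1r3+r2r3 = 7
r1r2r3 = -10


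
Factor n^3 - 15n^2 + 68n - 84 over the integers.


Try integer roots (divisors of -84). n=7: p(7)=0.
Divide out (n - 7): quotient is n^2 - 8n + 12.
Factor the quadratic: (n - 6)(n - 2)
Result: (n - 7)(n - 6)(n - 2)


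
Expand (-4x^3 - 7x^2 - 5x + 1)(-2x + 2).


Distribute each term of the first polynomial:
  (-4x^3)(-2x + 2) = 8x^4 - 8x^3
  (-7x^2)(-2x + 2) = 14x^3 - 14x^2
  (-5x)(-2x + 2) = 10x^2 - 10x
  (1)(-2x + 2) = -2x + 2
Sum: 8x^4 + 6x^3 - 4x^2 - 12x + 2


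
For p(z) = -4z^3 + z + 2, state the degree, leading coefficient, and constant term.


Highest power of z is 3, with coefficient -4. Constant term is 2.
Degree = 3, leading coefficient = -4, constant term = 2


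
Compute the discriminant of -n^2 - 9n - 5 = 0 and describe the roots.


D = b^2 - 4ac = (-9)^2 - 4(-1)(-5) = 81 - 20 = 61
Since D > 0: two distinct irrational roots


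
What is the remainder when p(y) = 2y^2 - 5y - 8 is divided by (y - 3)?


By the Remainder Theorem, the remainder equals p(3):
  2*(3)^2 = 18
  -5*(3)^1 = -15
  constant: -8
Sum: 18 - 15 - 8 = -5


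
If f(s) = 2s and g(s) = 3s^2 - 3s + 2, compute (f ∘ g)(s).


Substitute g(s) into f:
f(g(s)) = 2*(3s^2 - 3s + 2)
Expand and combine: 6s^2 - 6s + 4


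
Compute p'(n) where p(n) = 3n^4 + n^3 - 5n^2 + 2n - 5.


Apply the power rule term by term:
  d/dn(3n^4) = 12n^3
  d/dn(n^3) = 3n^2
  d/dn(-5n^2) = -10n
  d/dn(2n) = 2
  d/dn(-5) = 0
p'(n) = 12n^3 + 3n^2 - 10n + 2


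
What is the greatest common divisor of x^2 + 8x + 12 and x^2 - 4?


Factor each:
  x^2 + 8x + 12 = (x + 2)(x + 6)
  x^2 - 4 = (x + 2)(x - 2)
Common monic factor: x + 2


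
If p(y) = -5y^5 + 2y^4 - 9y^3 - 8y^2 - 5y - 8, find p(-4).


Using direct substitution:
  -5 * (-4)^5 = 5120
  2 * (-4)^4 = 512
  -9 * (-4)^3 = 576
  -8 * (-4)^2 = -128
  -5 * (-4)^1 = 20
  constant: -8
Sum = 5120 + 512 + 576 - 128 + 20 - 8 = 6092


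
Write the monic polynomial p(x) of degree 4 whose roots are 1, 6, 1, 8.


p(x) = (x - 1)(x - 6)(x - 1)(x - 8)
Expand: x^4 - 16x^3 + 77x^2 - 110x + 48


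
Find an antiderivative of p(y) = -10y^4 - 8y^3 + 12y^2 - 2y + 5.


Reverse power rule on each term:
  ∫ -10y^4 dy = -2y^5
  ∫ -8y^3 dy = -2y^4
  ∫ 12y^2 dy = 4y^3
  ∫ -2y dy = -y^2
  ∫ 5 dy = 5y
F(y) = -2y^5 - 2y^4 + 4y^3 - y^2 + 5y + C


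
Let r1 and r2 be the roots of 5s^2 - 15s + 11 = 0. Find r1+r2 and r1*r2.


For as^2+bs+c=0: sum = -b/a, product = c/a.
a=5, b=-15, c=11
Sum = -(-15)/5 = 3
Product = (11)/5 = 11/5


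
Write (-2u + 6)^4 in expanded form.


Expand (-2u + 6)^4 by repeated multiplication:
  (-2u + 6)^2 = 4u^2 - 24u + 36
  (-2u + 6)^3 = -8u^3 + 72u^2 - 216u + 216
= 16u^4 - 192u^3 + 864u^2 - 1728u + 1296
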